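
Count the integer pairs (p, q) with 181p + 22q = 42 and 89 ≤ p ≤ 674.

27

gcd(181, 22):
  181 = 8×22 + 5
  22 = 4×5 + 2
  5 = 2×2 + 1
  2 = 2×1
so gcd(181, 22) = 1.
Back-substitute for Bézout coefficients:
  1 = 5 - 2×2
  ... = 181×(9) + 22×(-74)
Scale by 42: particular solution (378, -3108); reduce p mod 22: (4, -31).
General solution: p = 4 + 22t, q = -31 - 181t for integer t.
89 ≤ 4 + 22t ≤ 674 gives t ∈ [4, 30], which is 27 values.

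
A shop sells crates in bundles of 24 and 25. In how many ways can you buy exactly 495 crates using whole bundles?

1

Need nonnegative integers with 24j + 25k = 495.
gcd(24, 25) = 1, and 24·(-1) + 25·(1) = 1.
So (j₀, k₀) = (-495, 495); general j = -495 + 25t, k = 495 - 24t.
j ≥ 0 ⇒ t ≥ 20; k ≥ 0 ⇒ t ≤ 20. That's 1 value of t.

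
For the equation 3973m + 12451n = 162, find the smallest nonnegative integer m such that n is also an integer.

8565

gcd(12451, 3973):
  12451 = 3×3973 + 532
  3973 = 7×532 + 249
  532 = 2×249 + 34
  249 = 7×34 + 11
  34 = 3×11 + 1
  11 = 11×1
so gcd(12451, 3973) = 1.
1 divides 162, so solutions exist.
Back-substitute for Bézout coefficients:
  1 = 34 - 3×11
  ... = 3973×(-1100) + 12451×(351)
Scale by 162/1 = 162: (m₀, n₀) = (-178200, 56862).
General solution: m = -178200 + 12451t, n = 56862 - 3973t for integer t.
m ≥ 0: smallest is -178200 mod 12451 = 8565 (at t = 15), with n = -2733.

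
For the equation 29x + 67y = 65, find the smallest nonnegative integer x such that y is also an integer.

60

gcd(67, 29):
  67 = 2×29 + 9
  29 = 3×9 + 2
  9 = 4×2 + 1
  2 = 2×1
so gcd(67, 29) = 1.
1 divides 65, so solutions exist.
Back-substitute for Bézout coefficients:
  1 = 9 - 4×2
  ... = 29×(-30) + 67×(13)
Scale by 65/1 = 65: (x₀, y₀) = (-1950, 845).
General solution: x = -1950 + 67t, y = 845 - 29t for integer t.
x ≥ 0: smallest is -1950 mod 67 = 60 (at t = 30), with y = -25.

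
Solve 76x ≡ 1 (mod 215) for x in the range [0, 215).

116

gcd(215, 76) = 1.
By Bézout, 76*(-99) + 215*(35) = 1.
So 76*-99 ≡ 1 (mod 215), and -99 mod 215 = 116.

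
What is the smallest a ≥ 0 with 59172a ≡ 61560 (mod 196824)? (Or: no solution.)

7748

gcd(196824, 59172):
  196824 = 3×59172 + 19308
  59172 = 3×19308 + 1248
  19308 = 15×1248 + 588
  1248 = 2×588 + 72
  588 = 8×72 + 12
  72 = 6×12
so gcd(196824, 59172) = 12.
12 divides 61560, so solutions exist.
Back-substitute for Bézout coefficients:
  12 = 588 - 8×72
  ... = 59172×(-2681) + 196824×(806)
So 59172×(-2681) ≡ 12 (mod 196824); multiply by 5130: a ≡ -13753530 (mod 16402).
Smallest nonnegative: a = -13753530 mod 16402 = 7748.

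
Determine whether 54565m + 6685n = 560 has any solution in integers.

gcd(54565, 6685) = 35  (54565 = 8*6685 + 1085, 6685 = 6*1085 + 175, 1085 = 6*175 + 35, 175 = 5*35).
35 divides 560, so integer solutions exist.

yes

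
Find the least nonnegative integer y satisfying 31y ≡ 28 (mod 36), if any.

gcd(36, 31):
  36 = 1*31 + 5
  31 = 6*5 + 1
  5 = 5*1
so gcd(36, 31) = 1.
1 divides 28, so solutions exist.
Back-substitute for Bézout coefficients:
  1 = 31 - 6*5
  ... = 31*(7) + 36*(-6)
So 31*(7) ≡ 1 (mod 36); multiply by 28: y ≡ 196 (mod 36).
Smallest nonnegative: y = 196 mod 36 = 16.

16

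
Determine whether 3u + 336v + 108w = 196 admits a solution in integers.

gcd(336, 3):
  336 = 112×3
so gcd(336, 3) = 3.
gcd(3, 108) = 3.
3 does not divide 196 (remainder 1), so no integer solutions.

no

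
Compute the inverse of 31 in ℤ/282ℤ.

91

gcd(282, 31) = 1  (282 = 9×31 + 3, 31 = 10×3 + 1, 3 = 3×1).
Back-substituting, 31×(91) + 282×(-10) = 1.
So 31×91 ≡ 1 (mod 282), and 91 mod 282 = 91.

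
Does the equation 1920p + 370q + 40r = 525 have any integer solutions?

no

gcd(1920, 370) = 10  (1920 = 5*370 + 70, 370 = 5*70 + 20, 70 = 3*20 + 10, 20 = 2*10).
gcd(10, 40) = 10.
10 does not divide 525 (remainder 5), so no integer solutions.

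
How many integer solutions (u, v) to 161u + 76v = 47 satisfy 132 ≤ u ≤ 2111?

26

gcd(161, 76) = 1  (161 = 2×76 + 9, 76 = 8×9 + 4, 9 = 2×4 + 1, 4 = 4×1).
Back-substituting, 161×(17) + 76×(-36) = 1.
Scale by 47: particular solution (799, -1692); reduce u mod 76: (39, -82).
General solution: u = 39 + 76t, v = -82 - 161t for integer t.
132 ≤ 39 + 76t ≤ 2111 gives t ∈ [2, 27], which is 26 values.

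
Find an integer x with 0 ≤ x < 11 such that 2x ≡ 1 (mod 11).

gcd(11, 2) = 1  (11 = 5×2 + 1, 2 = 2×1).
Back-substituting, 2×(-5) + 11×(1) = 1.
So 2×-5 ≡ 1 (mod 11), and -5 mod 11 = 6.

6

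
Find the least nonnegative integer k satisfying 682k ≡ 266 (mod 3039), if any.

749

gcd(3039, 682) = 1  (3039 = 4·682 + 311, 682 = 2·311 + 60, 311 = 5·60 + 11, 60 = 5·11 + 5, 11 = 2·5 + 1, 5 = 5·1).
1 divides 266, so solutions exist.
Back-substituting, 682·(-557) + 3039·(125) = 1.
So 682·(-557) ≡ 1 (mod 3039); multiply by 266: k ≡ -148162 (mod 3039).
Smallest nonnegative: k = -148162 mod 3039 = 749.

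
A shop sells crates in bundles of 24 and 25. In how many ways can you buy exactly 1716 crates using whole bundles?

Need nonnegative integers with 24j + 25k = 1716.
gcd(24, 25) = 1, and 24·(-1) + 25·(1) = 1.
So (j₀, k₀) = (-1716, 1716); general j = -1716 + 25t, k = 1716 - 24t.
j ≥ 0 ⇒ t ≥ 69; k ≥ 0 ⇒ t ≤ 71. That's 3 values of t.

3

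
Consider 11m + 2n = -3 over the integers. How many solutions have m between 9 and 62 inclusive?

27

gcd(11, 2):
  11 = 5*2 + 1
  2 = 2*1
so gcd(11, 2) = 1.
Back-substitute for Bézout coefficients:
  1 = 11 - 5*2
  ... = 11*(1) + 2*(-5)
Scale by -3: particular solution (-3, 15); reduce m mod 2: (1, -7).
General solution: m = 1 + 2t, n = -7 - 11t for integer t.
9 ≤ 1 + 2t ≤ 62 gives t ∈ [4, 30], which is 27 values.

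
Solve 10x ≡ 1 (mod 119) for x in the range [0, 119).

gcd(119, 10) = 1.
By Bézout, 10·(12) + 119·(-1) = 1.
So 10·12 ≡ 1 (mod 119), and 12 mod 119 = 12.

12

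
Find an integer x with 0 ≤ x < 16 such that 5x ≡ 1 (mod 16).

13

gcd(16, 5) = 1  (16 = 3×5 + 1, 5 = 5×1).
Back-substituting, 5×(-3) + 16×(1) = 1.
So 5×-3 ≡ 1 (mod 16), and -3 mod 16 = 13.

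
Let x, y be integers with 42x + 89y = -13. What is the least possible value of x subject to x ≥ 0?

gcd(89, 42) = 1.
1 divides -13, so solutions exist.
By Bézout, 42*(-36) + 89*(17) = 1.
Scale by -13/1 = -13: (x₀, y₀) = (468, -221).
General solution: x = 468 + 89t, y = -221 - 42t for integer t.
x ≥ 0: smallest is 468 mod 89 = 23 (at t = -5), with y = -11.

23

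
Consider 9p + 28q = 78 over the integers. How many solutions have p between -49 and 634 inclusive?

gcd(28, 9) = 1  (28 = 3*9 + 1, 9 = 9*1).
Back-substituting, 9*(-3) + 28*(1) = 1.
Scale by 78: particular solution (-234, 78); reduce p mod 28: (18, -3).
General solution: p = 18 + 28t, q = -3 - 9t for integer t.
-49 ≤ 18 + 28t ≤ 634 gives t ∈ [-2, 22], which is 25 values.

25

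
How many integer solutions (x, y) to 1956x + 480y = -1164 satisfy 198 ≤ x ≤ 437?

gcd(1956, 480):
  1956 = 4×480 + 36
  480 = 13×36 + 12
  36 = 3×12
so gcd(1956, 480) = 12.
Back-substitute for Bézout coefficients:
  12 = 480 - 13×36
  ... = 1956×(-13) + 480×(53)
Scale by -97: particular solution (1261, -5141); reduce x mod 40: (21, -88).
General solution: x = 21 + 40t, y = -88 - 163t for integer t.
198 ≤ 21 + 40t ≤ 437 gives t ∈ [5, 10], which is 6 values.

6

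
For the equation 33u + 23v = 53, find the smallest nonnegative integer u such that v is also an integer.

3

gcd(33, 23) = 1  (33 = 1*23 + 10, 23 = 2*10 + 3, 10 = 3*3 + 1, 3 = 3*1).
1 divides 53, so solutions exist.
Back-substituting, 33*(7) + 23*(-10) = 1.
Scale by 53/1 = 53: (u₀, v₀) = (371, -530).
General solution: u = 371 + 23t, v = -530 - 33t for integer t.
u ≥ 0: smallest is 371 mod 23 = 3 (at t = -16), with v = -2.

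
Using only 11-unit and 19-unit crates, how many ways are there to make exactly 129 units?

1

Need nonnegative integers with 11j + 19k = 129.
gcd(11, 19) = 1, and 11·(7) + 19·(-4) = 1.
So (j₀, k₀) = (903, -516); general j = 903 + 19t, k = -516 - 11t.
j ≥ 0 ⇒ t ≥ -47; k ≥ 0 ⇒ t ≤ -47. That's 1 value of t.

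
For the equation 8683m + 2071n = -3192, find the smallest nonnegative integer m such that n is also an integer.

gcd(8683, 2071) = 19.
19 divides -3192, so solutions exist.
By Bézout, 8683×(26) + 2071×(-109) = 19.
Scale by -3192/19 = -168: (m₀, n₀) = (-4368, 18312).
General solution: m = -4368 + 109t, n = 18312 - 457t for integer t.
m ≥ 0: smallest is -4368 mod 109 = 101 (at t = 41), with n = -425.

101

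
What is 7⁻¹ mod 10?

3

gcd(10, 7):
  10 = 1*7 + 3
  7 = 2*3 + 1
  3 = 3*1
so gcd(10, 7) = 1.
Back-substitute for Bézout coefficients:
  1 = 7 - 2*3
  ... = 7*(3) + 10*(-2)
So 7*3 ≡ 1 (mod 10), and 3 mod 10 = 3.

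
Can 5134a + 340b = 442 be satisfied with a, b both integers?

gcd(5134, 340) = 34.
34 divides 442, so integer solutions exist.

yes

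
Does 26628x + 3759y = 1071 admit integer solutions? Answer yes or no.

yes

gcd(26628, 3759):
  26628 = 7·3759 + 315
  3759 = 11·315 + 294
  315 = 1·294 + 21
  294 = 14·21
so gcd(26628, 3759) = 21.
21 divides 1071, so integer solutions exist.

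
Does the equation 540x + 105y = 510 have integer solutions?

gcd(540, 105) = 15.
15 divides 510, so integer solutions exist.

yes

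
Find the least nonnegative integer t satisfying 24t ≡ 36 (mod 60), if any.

gcd(60, 24) = 12  (60 = 2·24 + 12, 24 = 2·12).
12 divides 36, so solutions exist.
Back-substituting, 24·(-2) + 60·(1) = 12.
So 24·(-2) ≡ 12 (mod 60); multiply by 3: t ≡ -6 (mod 5).
Smallest nonnegative: t = -6 mod 5 = 4.

4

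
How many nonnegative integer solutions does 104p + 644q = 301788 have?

gcd(644, 104) = 4.
By Bézout, 104*(31) + 644*(-5) = 4.
One solution: (10, 467).
General: p = 10 + 161t, q = 467 - 26t.
p ≥ 0 ⇒ t ≥ 0; q ≥ 0 ⇒ t ≤ 17. So t ∈ [0, 17]: 18 solutions.

18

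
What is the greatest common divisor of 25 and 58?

gcd(58, 25) = 1  (58 = 2·25 + 8, 25 = 3·8 + 1, 8 = 8·1).

1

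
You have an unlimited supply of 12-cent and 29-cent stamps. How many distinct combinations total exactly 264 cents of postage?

1

Need nonnegative integers with 12j + 29k = 264.
gcd(12, 29) = 1, and 12·(-12) + 29·(5) = 1.
So (j₀, k₀) = (-3168, 1320); general j = -3168 + 29t, k = 1320 - 12t.
j ≥ 0 ⇒ t ≥ 110; k ≥ 0 ⇒ t ≤ 110. That's 1 value of t.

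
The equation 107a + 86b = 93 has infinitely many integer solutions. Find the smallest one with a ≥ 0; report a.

29

gcd(107, 86):
  107 = 1×86 + 21
  86 = 4×21 + 2
  21 = 10×2 + 1
  2 = 2×1
so gcd(107, 86) = 1.
1 divides 93, so solutions exist.
Back-substitute for Bézout coefficients:
  1 = 21 - 10×2
  ... = 107×(41) + 86×(-51)
Scale by 93/1 = 93: (a₀, b₀) = (3813, -4743).
General solution: a = 3813 + 86t, b = -4743 - 107t for integer t.
a ≥ 0: smallest is 3813 mod 86 = 29 (at t = -44), with b = -35.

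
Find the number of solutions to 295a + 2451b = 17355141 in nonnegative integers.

gcd(2451, 295):
  2451 = 8*295 + 91
  295 = 3*91 + 22
  91 = 4*22 + 3
  22 = 7*3 + 1
  3 = 3*1
so gcd(2451, 295) = 1.
Back-substitute for Bézout coefficients:
  1 = 22 - 7*3
  ... = 295*(781) + 2451*(-94)
Scale by 17355141: one solution is (13554365121, -1631383254). Reduce a mod 2451: (1785, 6866).
General: a = 1785 + 2451t, b = 6866 - 295t.
a ≥ 0 ⇒ t ≥ 0; b ≥ 0 ⇒ t ≤ 23. So t ∈ [0, 23]: 24 solutions.

24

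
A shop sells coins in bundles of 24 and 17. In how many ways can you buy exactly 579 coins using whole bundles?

Need nonnegative integers with 24j + 17k = 579.
gcd(24, 17) = 1, and 24·(5) + 17·(-7) = 1.
So (j₀, k₀) = (2895, -4053); general j = 2895 + 17t, k = -4053 - 24t.
j ≥ 0 ⇒ t ≥ -170; k ≥ 0 ⇒ t ≤ -169. That's 2 values of t.

2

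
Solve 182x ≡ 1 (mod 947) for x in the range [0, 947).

gcd(947, 182):
  947 = 5×182 + 37
  182 = 4×37 + 34
  37 = 1×34 + 3
  34 = 11×3 + 1
  3 = 3×1
so gcd(947, 182) = 1.
Back-substitute for Bézout coefficients:
  1 = 34 - 11×3
  ... = 182×(307) + 947×(-59)
So 182×307 ≡ 1 (mod 947), and 307 mod 947 = 307.

307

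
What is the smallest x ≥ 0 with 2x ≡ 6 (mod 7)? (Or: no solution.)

3

gcd(7, 2):
  7 = 3·2 + 1
  2 = 2·1
so gcd(7, 2) = 1.
1 divides 6, so solutions exist.
Back-substitute for Bézout coefficients:
  1 = 7 - 3·2
  ... = 2·(-3) + 7·(1)
So 2·(-3) ≡ 1 (mod 7); multiply by 6: x ≡ -18 (mod 7).
Smallest nonnegative: x = -18 mod 7 = 3.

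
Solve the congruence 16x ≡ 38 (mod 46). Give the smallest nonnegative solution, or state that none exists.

11

gcd(46, 16):
  46 = 2·16 + 14
  16 = 1·14 + 2
  14 = 7·2
so gcd(46, 16) = 2.
2 divides 38, so solutions exist.
Back-substitute for Bézout coefficients:
  2 = 16 - 1·14
  ... = 16·(3) + 46·(-1)
So 16·(3) ≡ 2 (mod 46); multiply by 19: x ≡ 57 (mod 23).
Smallest nonnegative: x = 57 mod 23 = 11.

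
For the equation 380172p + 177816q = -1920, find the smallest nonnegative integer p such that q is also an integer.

gcd(380172, 177816):
  380172 = 2×177816 + 24540
  177816 = 7×24540 + 6036
  24540 = 4×6036 + 396
  6036 = 15×396 + 96
  396 = 4×96 + 12
  96 = 8×12
so gcd(380172, 177816) = 12.
12 divides -1920, so solutions exist.
Back-substitute for Bézout coefficients:
  12 = 396 - 4×96
  ... = 380172×(1797) + 177816×(-3842)
Scale by -1920/12 = -160: (p₀, q₀) = (-287520, 614720).
General solution: p = -287520 + 14818t, q = 614720 - 31681t for integer t.
p ≥ 0: smallest is -287520 mod 14818 = 8840 (at t = 20), with q = -18900.

8840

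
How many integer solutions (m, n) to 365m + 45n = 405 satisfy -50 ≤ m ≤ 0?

6

gcd(365, 45) = 5.
By Bézout, 365*(1) + 45*(-8) = 5.
Particular solution: (0, 9).
General solution: m = 0 + 9t, n = 9 - 73t for integer t.
-50 ≤ 0 + 9t ≤ 0 gives t ∈ [-5, 0], which is 6 values.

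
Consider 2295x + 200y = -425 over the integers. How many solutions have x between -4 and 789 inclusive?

20

gcd(2295, 200) = 5  (2295 = 11*200 + 95, 200 = 2*95 + 10, 95 = 9*10 + 5, 10 = 2*5).
Back-substituting, 2295*(19) + 200*(-218) = 5.
Scale by -85: particular solution (-1615, 18530); reduce x mod 40: (25, -289).
General solution: x = 25 + 40t, y = -289 - 459t for integer t.
-4 ≤ 25 + 40t ≤ 789 gives t ∈ [0, 19], which is 20 values.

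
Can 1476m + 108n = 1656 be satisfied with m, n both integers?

gcd(1476, 108) = 36  (1476 = 13·108 + 72, 108 = 1·72 + 36, 72 = 2·36).
36 divides 1656, so integer solutions exist.

yes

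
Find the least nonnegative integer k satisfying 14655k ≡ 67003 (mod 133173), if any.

gcd(133173, 14655) = 3.
3 does not divide 67003, so the congruence has no solution.

no solution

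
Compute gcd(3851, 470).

gcd(3851, 470) = 1  (3851 = 8·470 + 91, 470 = 5·91 + 15, 91 = 6·15 + 1, 15 = 15·1).

1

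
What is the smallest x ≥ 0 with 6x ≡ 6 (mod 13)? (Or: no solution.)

gcd(13, 6) = 1.
1 divides 6, so solutions exist.
By Bézout, 6·(-2) + 13·(1) = 1.
So 6·(-2) ≡ 1 (mod 13); multiply by 6: x ≡ -12 (mod 13).
Smallest nonnegative: x = -12 mod 13 = 1.

1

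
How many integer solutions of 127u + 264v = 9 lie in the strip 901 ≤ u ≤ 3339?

gcd(264, 127):
  264 = 2×127 + 10
  127 = 12×10 + 7
  10 = 1×7 + 3
  7 = 2×3 + 1
  3 = 3×1
so gcd(264, 127) = 1.
Back-substitute for Bézout coefficients:
  1 = 7 - 2×3
  ... = 127×(79) + 264×(-38)
Scale by 9: particular solution (711, -342); reduce u mod 264: (183, -88).
General solution: u = 183 + 264t, v = -88 - 127t for integer t.
901 ≤ 183 + 264t ≤ 3339 gives t ∈ [3, 11], which is 9 values.

9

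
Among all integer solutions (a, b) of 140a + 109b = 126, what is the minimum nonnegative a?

99

gcd(140, 109):
  140 = 1*109 + 31
  109 = 3*31 + 16
  31 = 1*16 + 15
  16 = 1*15 + 1
  15 = 15*1
so gcd(140, 109) = 1.
1 divides 126, so solutions exist.
Back-substitute for Bézout coefficients:
  1 = 16 - 1*15
  ... = 140*(-7) + 109*(9)
Scale by 126/1 = 126: (a₀, b₀) = (-882, 1134).
General solution: a = -882 + 109t, b = 1134 - 140t for integer t.
a ≥ 0: smallest is -882 mod 109 = 99 (at t = 9), with b = -126.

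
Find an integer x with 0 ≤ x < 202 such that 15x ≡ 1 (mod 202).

gcd(202, 15) = 1.
By Bézout, 15*(27) + 202*(-2) = 1.
So 15*27 ≡ 1 (mod 202), and 27 mod 202 = 27.

27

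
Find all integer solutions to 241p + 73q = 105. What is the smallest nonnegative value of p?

28

gcd(241, 73):
  241 = 3·73 + 22
  73 = 3·22 + 7
  22 = 3·7 + 1
  7 = 7·1
so gcd(241, 73) = 1.
1 divides 105, so solutions exist.
Back-substitute for Bézout coefficients:
  1 = 22 - 3·7
  ... = 241·(10) + 73·(-33)
Scale by 105/1 = 105: (p₀, q₀) = (1050, -3465).
General solution: p = 1050 + 73t, q = -3465 - 241t for integer t.
p ≥ 0: smallest is 1050 mod 73 = 28 (at t = -14), with q = -91.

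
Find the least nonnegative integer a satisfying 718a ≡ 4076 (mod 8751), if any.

gcd(8751, 718):
  8751 = 12·718 + 135
  718 = 5·135 + 43
  135 = 3·43 + 6
  43 = 7·6 + 1
  6 = 6·1
so gcd(8751, 718) = 1.
1 divides 4076, so solutions exist.
Back-substitute for Bézout coefficients:
  1 = 43 - 7·6
  ... = 718·(1426) + 8751·(-117)
So 718·(1426) ≡ 1 (mod 8751); multiply by 4076: a ≡ 5812376 (mod 8751).
Smallest nonnegative: a = 5812376 mod 8751 = 1712.

1712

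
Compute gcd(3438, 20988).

gcd(20988, 3438):
  20988 = 6·3438 + 360
  3438 = 9·360 + 198
  360 = 1·198 + 162
  198 = 1·162 + 36
  162 = 4·36 + 18
  36 = 2·18
so gcd(20988, 3438) = 18.

18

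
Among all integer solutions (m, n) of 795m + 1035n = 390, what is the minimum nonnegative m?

7

gcd(1035, 795):
  1035 = 1·795 + 240
  795 = 3·240 + 75
  240 = 3·75 + 15
  75 = 5·15
so gcd(1035, 795) = 15.
15 divides 390, so solutions exist.
Back-substitute for Bézout coefficients:
  15 = 240 - 3·75
  ... = 795·(-13) + 1035·(10)
Scale by 390/15 = 26: (m₀, n₀) = (-338, 260).
General solution: m = -338 + 69t, n = 260 - 53t for integer t.
m ≥ 0: smallest is -338 mod 69 = 7 (at t = 5), with n = -5.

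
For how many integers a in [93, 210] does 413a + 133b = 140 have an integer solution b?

gcd(413, 133) = 7  (413 = 3×133 + 14, 133 = 9×14 + 7, 14 = 2×7).
Back-substituting, 413×(-9) + 133×(28) = 7.
Scale by 20: particular solution (-180, 560); reduce a mod 19: (10, -30).
General solution: a = 10 + 19t, b = -30 - 59t for integer t.
93 ≤ 10 + 19t ≤ 210 gives t ∈ [5, 10], which is 6 values.

6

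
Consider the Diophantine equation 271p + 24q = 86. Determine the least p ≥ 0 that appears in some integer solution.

gcd(271, 24):
  271 = 11×24 + 7
  24 = 3×7 + 3
  7 = 2×3 + 1
  3 = 3×1
so gcd(271, 24) = 1.
1 divides 86, so solutions exist.
Back-substitute for Bézout coefficients:
  1 = 7 - 2×3
  ... = 271×(7) + 24×(-79)
Scale by 86/1 = 86: (p₀, q₀) = (602, -6794).
General solution: p = 602 + 24t, q = -6794 - 271t for integer t.
p ≥ 0: smallest is 602 mod 24 = 2 (at t = -25), with q = -19.

2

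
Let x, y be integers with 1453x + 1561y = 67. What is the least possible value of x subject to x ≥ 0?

gcd(1561, 1453) = 1  (1561 = 1*1453 + 108, 1453 = 13*108 + 49, 108 = 2*49 + 10, 49 = 4*10 + 9, 10 = 1*9 + 1, 9 = 9*1).
1 divides 67, so solutions exist.
Back-substituting, 1453*(-159) + 1561*(148) = 1.
Scale by 67/1 = 67: (x₀, y₀) = (-10653, 9916).
General solution: x = -10653 + 1561t, y = 9916 - 1453t for integer t.
x ≥ 0: smallest is -10653 mod 1561 = 274 (at t = 7), with y = -255.

274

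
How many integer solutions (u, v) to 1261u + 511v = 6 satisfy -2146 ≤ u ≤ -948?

2

gcd(1261, 511):
  1261 = 2·511 + 239
  511 = 2·239 + 33
  239 = 7·33 + 8
  33 = 4·8 + 1
  8 = 8·1
so gcd(1261, 511) = 1.
Back-substitute for Bézout coefficients:
  1 = 33 - 4·8
  ... = 1261·(-62) + 511·(153)
Scale by 6: particular solution (-372, 918); reduce u mod 511: (139, -343).
General solution: u = 139 + 511t, v = -343 - 1261t for integer t.
-2146 ≤ 139 + 511t ≤ -948 gives t ∈ [-4, -3], which is 2 values.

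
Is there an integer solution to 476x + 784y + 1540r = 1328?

gcd(784, 476) = 28.
gcd(28, 1540) = 28.
28 does not divide 1328 (remainder 12), so no integer solutions.

no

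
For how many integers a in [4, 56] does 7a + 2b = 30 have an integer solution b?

gcd(7, 2) = 1.
By Bézout, 7*(1) + 2*(-3) = 1.
Particular solution: (0, 15).
General solution: a = 0 + 2t, b = 15 - 7t for integer t.
4 ≤ 0 + 2t ≤ 56 gives t ∈ [2, 28], which is 27 values.

27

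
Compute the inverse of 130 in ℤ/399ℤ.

gcd(399, 130) = 1.
By Bézout, 130·(-89) + 399·(29) = 1.
So 130·-89 ≡ 1 (mod 399), and -89 mod 399 = 310.

310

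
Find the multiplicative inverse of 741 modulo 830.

gcd(830, 741) = 1  (830 = 1×741 + 89, 741 = 8×89 + 29, 89 = 3×29 + 2, 29 = 14×2 + 1, 2 = 2×1).
Back-substituting, 741×(401) + 830×(-358) = 1.
So 741×401 ≡ 1 (mod 830), and 401 mod 830 = 401.

401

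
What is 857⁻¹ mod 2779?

gcd(2779, 857) = 1.
By Bézout, 857*(334) + 2779*(-103) = 1.
So 857*334 ≡ 1 (mod 2779), and 334 mod 2779 = 334.

334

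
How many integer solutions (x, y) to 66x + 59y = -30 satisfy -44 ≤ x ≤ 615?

12

gcd(66, 59) = 1.
By Bézout, 66×(17) + 59×(-19) = 1.
Particular solution: (21, -24).
General solution: x = 21 + 59t, y = -24 - 66t for integer t.
-44 ≤ 21 + 59t ≤ 615 gives t ∈ [-1, 10], which is 12 values.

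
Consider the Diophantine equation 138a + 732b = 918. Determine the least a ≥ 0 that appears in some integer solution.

65

gcd(732, 138):
  732 = 5·138 + 42
  138 = 3·42 + 12
  42 = 3·12 + 6
  12 = 2·6
so gcd(732, 138) = 6.
6 divides 918, so solutions exist.
Back-substitute for Bézout coefficients:
  6 = 42 - 3·12
  ... = 138·(-53) + 732·(10)
Scale by 918/6 = 153: (a₀, b₀) = (-8109, 1530).
General solution: a = -8109 + 122t, b = 1530 - 23t for integer t.
a ≥ 0: smallest is -8109 mod 122 = 65 (at t = 67), with b = -11.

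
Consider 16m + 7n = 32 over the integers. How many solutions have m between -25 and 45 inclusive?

gcd(16, 7) = 1  (16 = 2×7 + 2, 7 = 3×2 + 1, 2 = 2×1).
Back-substituting, 16×(-3) + 7×(7) = 1.
Scale by 32: particular solution (-96, 224); reduce m mod 7: (2, 0).
General solution: m = 2 + 7t, n = 0 - 16t for integer t.
-25 ≤ 2 + 7t ≤ 45 gives t ∈ [-3, 6], which is 10 values.

10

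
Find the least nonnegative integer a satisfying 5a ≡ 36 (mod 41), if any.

gcd(41, 5) = 1  (41 = 8*5 + 1, 5 = 5*1).
1 divides 36, so solutions exist.
Back-substituting, 5*(-8) + 41*(1) = 1.
So 5*(-8) ≡ 1 (mod 41); multiply by 36: a ≡ -288 (mod 41).
Smallest nonnegative: a = -288 mod 41 = 40.

40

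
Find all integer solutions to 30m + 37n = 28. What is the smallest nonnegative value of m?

33

gcd(37, 30):
  37 = 1*30 + 7
  30 = 4*7 + 2
  7 = 3*2 + 1
  2 = 2*1
so gcd(37, 30) = 1.
1 divides 28, so solutions exist.
Back-substitute for Bézout coefficients:
  1 = 7 - 3*2
  ... = 30*(-16) + 37*(13)
Scale by 28/1 = 28: (m₀, n₀) = (-448, 364).
General solution: m = -448 + 37t, n = 364 - 30t for integer t.
m ≥ 0: smallest is -448 mod 37 = 33 (at t = 13), with n = -26.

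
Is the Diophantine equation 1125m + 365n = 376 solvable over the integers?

gcd(1125, 365):
  1125 = 3*365 + 30
  365 = 12*30 + 5
  30 = 6*5
so gcd(1125, 365) = 5.
5 does not divide 376 (remainder 1), so no integer solutions.

no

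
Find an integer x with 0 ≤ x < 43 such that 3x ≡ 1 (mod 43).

gcd(43, 3) = 1.
By Bézout, 3*(-14) + 43*(1) = 1.
So 3*-14 ≡ 1 (mod 43), and -14 mod 43 = 29.

29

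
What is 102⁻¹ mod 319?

gcd(319, 102):
  319 = 3·102 + 13
  102 = 7·13 + 11
  13 = 1·11 + 2
  11 = 5·2 + 1
  2 = 2·1
so gcd(319, 102) = 1.
Back-substitute for Bézout coefficients:
  1 = 11 - 5·2
  ... = 102·(147) + 319·(-47)
So 102·147 ≡ 1 (mod 319), and 147 mod 319 = 147.

147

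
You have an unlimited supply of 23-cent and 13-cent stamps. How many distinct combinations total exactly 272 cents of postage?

Need nonnegative integers with 23j + 13k = 272.
gcd(23, 13) = 1, and 23·(4) + 13·(-7) = 1.
So (j₀, k₀) = (1088, -1904); general j = 1088 + 13t, k = -1904 - 23t.
j ≥ 0 ⇒ t ≥ -83; k ≥ 0 ⇒ t ≤ -83. That's 1 value of t.

1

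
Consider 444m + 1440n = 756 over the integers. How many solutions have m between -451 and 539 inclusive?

8

gcd(1440, 444):
  1440 = 3*444 + 108
  444 = 4*108 + 12
  108 = 9*12
so gcd(1440, 444) = 12.
Back-substitute for Bézout coefficients:
  12 = 444 - 4*108
  ... = 444*(13) + 1440*(-4)
Scale by 63: particular solution (819, -252); reduce m mod 120: (99, -30).
General solution: m = 99 + 120t, n = -30 - 37t for integer t.
-451 ≤ 99 + 120t ≤ 539 gives t ∈ [-4, 3], which is 8 values.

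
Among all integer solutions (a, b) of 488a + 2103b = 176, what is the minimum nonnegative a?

gcd(2103, 488) = 1  (2103 = 4*488 + 151, 488 = 3*151 + 35, 151 = 4*35 + 11, 35 = 3*11 + 2, 11 = 5*2 + 1, 2 = 2*1).
1 divides 176, so solutions exist.
Back-substituting, 488*(-961) + 2103*(223) = 1.
Scale by 176/1 = 176: (a₀, b₀) = (-169136, 39248).
General solution: a = -169136 + 2103t, b = 39248 - 488t for integer t.
a ≥ 0: smallest is -169136 mod 2103 = 1207 (at t = 81), with b = -280.

1207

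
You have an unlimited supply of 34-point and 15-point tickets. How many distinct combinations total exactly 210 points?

Need nonnegative integers with 34j + 15k = 210.
gcd(34, 15) = 1, and 34·(4) + 15·(-9) = 1.
So (j₀, k₀) = (840, -1890); general j = 840 + 15t, k = -1890 - 34t.
j ≥ 0 ⇒ t ≥ -56; k ≥ 0 ⇒ t ≤ -56. That's 1 value of t.

1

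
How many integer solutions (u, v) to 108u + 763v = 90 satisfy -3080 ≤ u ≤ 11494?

gcd(763, 108) = 1.
By Bézout, 108·(-219) + 763·(31) = 1.
Particular solution: (128, -18).
General solution: u = 128 + 763t, v = -18 - 108t for integer t.
-3080 ≤ 128 + 763t ≤ 11494 gives t ∈ [-4, 14], which is 19 values.

19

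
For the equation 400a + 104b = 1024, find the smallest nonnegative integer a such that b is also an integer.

1

gcd(400, 104) = 8.
8 divides 1024, so solutions exist.
By Bézout, 400*(6) + 104*(-23) = 8.
Scale by 1024/8 = 128: (a₀, b₀) = (768, -2944).
General solution: a = 768 + 13t, b = -2944 - 50t for integer t.
a ≥ 0: smallest is 768 mod 13 = 1 (at t = -59), with b = 6.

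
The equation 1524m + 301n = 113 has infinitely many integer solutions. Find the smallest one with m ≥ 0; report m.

gcd(1524, 301):
  1524 = 5*301 + 19
  301 = 15*19 + 16
  19 = 1*16 + 3
  16 = 5*3 + 1
  3 = 3*1
so gcd(1524, 301) = 1.
1 divides 113, so solutions exist.
Back-substitute for Bézout coefficients:
  1 = 16 - 5*3
  ... = 1524*(-95) + 301*(481)
Scale by 113/1 = 113: (m₀, n₀) = (-10735, 54353).
General solution: m = -10735 + 301t, n = 54353 - 1524t for integer t.
m ≥ 0: smallest is -10735 mod 301 = 101 (at t = 36), with n = -511.

101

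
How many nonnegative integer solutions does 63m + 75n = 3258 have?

2

gcd(75, 63) = 3  (75 = 1·63 + 12, 63 = 5·12 + 3, 12 = 4·3).
Back-substituting, 63·(6) + 75·(-5) = 3.
Scale by 1086: one solution is (6516, -5430). Reduce m mod 25: (16, 30).
General: m = 16 + 25t, n = 30 - 21t.
m ≥ 0 ⇒ t ≥ 0; n ≥ 0 ⇒ t ≤ 1. So t ∈ [0, 1]: 2 solutions.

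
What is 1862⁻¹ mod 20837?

gcd(20837, 1862) = 1  (20837 = 11*1862 + 355, 1862 = 5*355 + 87, 355 = 4*87 + 7, 87 = 12*7 + 3, 7 = 2*3 + 1, 3 = 3*1).
Back-substituting, 1862*(-5987) + 20837*(535) = 1.
So 1862*-5987 ≡ 1 (mod 20837), and -5987 mod 20837 = 14850.

14850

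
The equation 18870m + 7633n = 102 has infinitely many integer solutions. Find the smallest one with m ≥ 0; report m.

gcd(18870, 7633) = 17  (18870 = 2×7633 + 3604, 7633 = 2×3604 + 425, 3604 = 8×425 + 204, 425 = 2×204 + 17, 204 = 12×17).
17 divides 102, so solutions exist.
Back-substituting, 18870×(-36) + 7633×(89) = 17.
Scale by 102/17 = 6: (m₀, n₀) = (-216, 534).
General solution: m = -216 + 449t, n = 534 - 1110t for integer t.
m ≥ 0: smallest is -216 mod 449 = 233 (at t = 1), with n = -576.

233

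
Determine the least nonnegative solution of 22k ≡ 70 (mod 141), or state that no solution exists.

gcd(141, 22) = 1  (141 = 6×22 + 9, 22 = 2×9 + 4, 9 = 2×4 + 1, 4 = 4×1).
1 divides 70, so solutions exist.
Back-substituting, 22×(-32) + 141×(5) = 1.
So 22×(-32) ≡ 1 (mod 141); multiply by 70: k ≡ -2240 (mod 141).
Smallest nonnegative: k = -2240 mod 141 = 16.

16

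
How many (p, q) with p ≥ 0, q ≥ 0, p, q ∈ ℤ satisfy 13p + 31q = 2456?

gcd(31, 13) = 1.
By Bézout, 13×(12) + 31×(-5) = 1.
One solution: (22, 70).
General: p = 22 + 31t, q = 70 - 13t.
p ≥ 0 ⇒ t ≥ 0; q ≥ 0 ⇒ t ≤ 5. So t ∈ [0, 5]: 6 solutions.

6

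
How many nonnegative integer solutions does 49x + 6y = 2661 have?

gcd(49, 6):
  49 = 8·6 + 1
  6 = 6·1
so gcd(49, 6) = 1.
Back-substitute for Bézout coefficients:
  1 = 49 - 8·6
  ... = 49·(1) + 6·(-8)
Scale by 2661: one solution is (2661, -21288). Reduce x mod 6: (3, 419).
General: x = 3 + 6t, y = 419 - 49t.
x ≥ 0 ⇒ t ≥ 0; y ≥ 0 ⇒ t ≤ 8. So t ∈ [0, 8]: 9 solutions.

9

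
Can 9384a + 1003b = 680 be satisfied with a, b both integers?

gcd(9384, 1003):
  9384 = 9×1003 + 357
  1003 = 2×357 + 289
  357 = 1×289 + 68
  289 = 4×68 + 17
  68 = 4×17
so gcd(9384, 1003) = 17.
17 divides 680, so integer solutions exist.

yes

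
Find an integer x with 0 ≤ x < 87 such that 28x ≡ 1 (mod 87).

28

gcd(87, 28):
  87 = 3*28 + 3
  28 = 9*3 + 1
  3 = 3*1
so gcd(87, 28) = 1.
Back-substitute for Bézout coefficients:
  1 = 28 - 9*3
  ... = 28*(28) + 87*(-9)
So 28*28 ≡ 1 (mod 87), and 28 mod 87 = 28.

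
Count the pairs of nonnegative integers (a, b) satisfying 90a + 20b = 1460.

gcd(90, 20) = 10.
By Bézout, 90·(1) + 20·(-4) = 10.
One solution: (0, 73).
General: a = 0 + 2t, b = 73 - 9t.
a ≥ 0 ⇒ t ≥ 0; b ≥ 0 ⇒ t ≤ 8. So t ∈ [0, 8]: 9 solutions.

9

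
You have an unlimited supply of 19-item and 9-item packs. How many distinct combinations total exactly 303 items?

2

Need nonnegative integers with 19j + 9k = 303.
gcd(19, 9) = 1, and 19·(1) + 9·(-2) = 1.
So (j₀, k₀) = (303, -606); general j = 303 + 9t, k = -606 - 19t.
j ≥ 0 ⇒ t ≥ -33; k ≥ 0 ⇒ t ≤ -32. That's 2 values of t.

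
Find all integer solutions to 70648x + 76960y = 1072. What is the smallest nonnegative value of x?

gcd(76960, 70648):
  76960 = 1×70648 + 6312
  70648 = 11×6312 + 1216
  6312 = 5×1216 + 232
  1216 = 5×232 + 56
  232 = 4×56 + 8
  56 = 7×8
so gcd(76960, 70648) = 8.
8 divides 1072, so solutions exist.
Back-substitute for Bézout coefficients:
  8 = 232 - 4×56
  ... = 70648×(-1329) + 76960×(1220)
Scale by 1072/8 = 134: (x₀, y₀) = (-178086, 163480).
General solution: x = -178086 + 9620t, y = 163480 - 8831t for integer t.
x ≥ 0: smallest is -178086 mod 9620 = 4694 (at t = 19), with y = -4309.

4694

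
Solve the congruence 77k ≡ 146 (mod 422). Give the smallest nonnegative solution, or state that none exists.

254

gcd(422, 77):
  422 = 5·77 + 37
  77 = 2·37 + 3
  37 = 12·3 + 1
  3 = 3·1
so gcd(422, 77) = 1.
1 divides 146, so solutions exist.
Back-substitute for Bézout coefficients:
  1 = 37 - 12·3
  ... = 77·(-137) + 422·(25)
So 77·(-137) ≡ 1 (mod 422); multiply by 146: k ≡ -20002 (mod 422).
Smallest nonnegative: k = -20002 mod 422 = 254.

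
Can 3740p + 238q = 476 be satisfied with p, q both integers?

yes

gcd(3740, 238):
  3740 = 15×238 + 170
  238 = 1×170 + 68
  170 = 2×68 + 34
  68 = 2×34
so gcd(3740, 238) = 34.
34 divides 476, so integer solutions exist.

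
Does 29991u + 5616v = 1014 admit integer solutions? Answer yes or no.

gcd(29991, 5616) = 39  (29991 = 5·5616 + 1911, 5616 = 2·1911 + 1794, 1911 = 1·1794 + 117, 1794 = 15·117 + 39, 117 = 3·39).
39 divides 1014, so integer solutions exist.

yes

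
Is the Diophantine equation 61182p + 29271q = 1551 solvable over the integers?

gcd(61182, 29271) = 33.
33 divides 1551, so integer solutions exist.

yes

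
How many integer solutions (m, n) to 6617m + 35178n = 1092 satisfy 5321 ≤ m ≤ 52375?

18

gcd(35178, 6617):
  35178 = 5*6617 + 2093
  6617 = 3*2093 + 338
  2093 = 6*338 + 65
  338 = 5*65 + 13
  65 = 5*13
so gcd(35178, 6617) = 13.
Back-substitute for Bézout coefficients:
  13 = 338 - 5*65
  ... = 6617*(521) + 35178*(-98)
Scale by 84: particular solution (43764, -8232); reduce m mod 2706: (468, -88).
General solution: m = 468 + 2706t, n = -88 - 509t for integer t.
5321 ≤ 468 + 2706t ≤ 52375 gives t ∈ [2, 19], which is 18 values.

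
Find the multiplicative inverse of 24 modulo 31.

gcd(31, 24):
  31 = 1·24 + 7
  24 = 3·7 + 3
  7 = 2·3 + 1
  3 = 3·1
so gcd(31, 24) = 1.
Back-substitute for Bézout coefficients:
  1 = 7 - 2·3
  ... = 24·(-9) + 31·(7)
So 24·-9 ≡ 1 (mod 31), and -9 mod 31 = 22.

22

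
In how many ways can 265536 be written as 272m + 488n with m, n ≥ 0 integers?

gcd(488, 272) = 8.
By Bézout, 272*(9) + 488*(-5) = 8.
One solution: (11, 538).
General: m = 11 + 61t, n = 538 - 34t.
m ≥ 0 ⇒ t ≥ 0; n ≥ 0 ⇒ t ≤ 15. So t ∈ [0, 15]: 16 solutions.

16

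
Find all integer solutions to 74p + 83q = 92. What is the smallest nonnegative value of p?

gcd(83, 74):
  83 = 1·74 + 9
  74 = 8·9 + 2
  9 = 4·2 + 1
  2 = 2·1
so gcd(83, 74) = 1.
1 divides 92, so solutions exist.
Back-substitute for Bézout coefficients:
  1 = 9 - 4·2
  ... = 74·(-37) + 83·(33)
Scale by 92/1 = 92: (p₀, q₀) = (-3404, 3036).
General solution: p = -3404 + 83t, q = 3036 - 74t for integer t.
p ≥ 0: smallest is -3404 mod 83 = 82 (at t = 42), with q = -72.

82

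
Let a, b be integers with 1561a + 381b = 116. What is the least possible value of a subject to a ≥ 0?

137

gcd(1561, 381) = 1  (1561 = 4*381 + 37, 381 = 10*37 + 11, 37 = 3*11 + 4, 11 = 2*4 + 3, 4 = 1*3 + 1, 3 = 3*1).
1 divides 116, so solutions exist.
Back-substituting, 1561*(103) + 381*(-422) = 1.
Scale by 116/1 = 116: (a₀, b₀) = (11948, -48952).
General solution: a = 11948 + 381t, b = -48952 - 1561t for integer t.
a ≥ 0: smallest is 11948 mod 381 = 137 (at t = -31), with b = -561.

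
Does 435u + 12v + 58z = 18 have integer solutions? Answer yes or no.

yes

gcd(435, 12) = 3  (435 = 36*12 + 3, 12 = 4*3).
gcd(3, 58) = 1.
1 divides 18, so integer solutions exist.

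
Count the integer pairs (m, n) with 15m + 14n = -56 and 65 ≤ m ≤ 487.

gcd(15, 14) = 1  (15 = 1*14 + 1, 14 = 14*1).
Back-substituting, 15*(1) + 14*(-1) = 1.
Scale by -56: particular solution (-56, 56); reduce m mod 14: (0, -4).
General solution: m = 0 + 14t, n = -4 - 15t for integer t.
65 ≤ 0 + 14t ≤ 487 gives t ∈ [5, 34], which is 30 values.

30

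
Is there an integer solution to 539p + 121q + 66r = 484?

yes

gcd(539, 121) = 11  (539 = 4·121 + 55, 121 = 2·55 + 11, 55 = 5·11).
gcd(11, 66) = 11.
11 divides 484, so integer solutions exist.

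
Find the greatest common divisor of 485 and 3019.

gcd(3019, 485):
  3019 = 6*485 + 109
  485 = 4*109 + 49
  109 = 2*49 + 11
  49 = 4*11 + 5
  11 = 2*5 + 1
  5 = 5*1
so gcd(3019, 485) = 1.

1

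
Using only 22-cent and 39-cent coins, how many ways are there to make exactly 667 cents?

Need nonnegative integers with 22j + 39k = 667.
gcd(22, 39) = 1, and 22·(16) + 39·(-9) = 1.
So (j₀, k₀) = (10672, -6003); general j = 10672 + 39t, k = -6003 - 22t.
j ≥ 0 ⇒ t ≥ -273; k ≥ 0 ⇒ t ≤ -273. That's 1 value of t.

1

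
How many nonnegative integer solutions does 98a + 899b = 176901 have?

2

gcd(899, 98):
  899 = 9×98 + 17
  98 = 5×17 + 13
  17 = 1×13 + 4
  13 = 3×4 + 1
  4 = 4×1
so gcd(899, 98) = 1.
Back-substitute for Bézout coefficients:
  1 = 13 - 3×4
  ... = 98×(211) + 899×(-23)
Scale by 176901: one solution is (37326111, -4068723). Reduce a mod 899: (530, 139).
General: a = 530 + 899t, b = 139 - 98t.
a ≥ 0 ⇒ t ≥ 0; b ≥ 0 ⇒ t ≤ 1. So t ∈ [0, 1]: 2 solutions.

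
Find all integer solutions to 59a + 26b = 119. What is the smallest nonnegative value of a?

17

gcd(59, 26):
  59 = 2·26 + 7
  26 = 3·7 + 5
  7 = 1·5 + 2
  5 = 2·2 + 1
  2 = 2·1
so gcd(59, 26) = 1.
1 divides 119, so solutions exist.
Back-substitute for Bézout coefficients:
  1 = 5 - 2·2
  ... = 59·(-11) + 26·(25)
Scale by 119/1 = 119: (a₀, b₀) = (-1309, 2975).
General solution: a = -1309 + 26t, b = 2975 - 59t for integer t.
a ≥ 0: smallest is -1309 mod 26 = 17 (at t = 51), with b = -34.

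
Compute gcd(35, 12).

1

gcd(35, 12) = 1  (35 = 2*12 + 11, 12 = 1*11 + 1, 11 = 11*1).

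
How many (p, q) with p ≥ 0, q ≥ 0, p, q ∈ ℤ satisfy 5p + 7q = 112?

4

gcd(7, 5):
  7 = 1×5 + 2
  5 = 2×2 + 1
  2 = 2×1
so gcd(7, 5) = 1.
Back-substitute for Bézout coefficients:
  1 = 5 - 2×2
  ... = 5×(3) + 7×(-2)
Scale by 112: one solution is (336, -224). Reduce p mod 7: (0, 16).
General: p = 0 + 7t, q = 16 - 5t.
p ≥ 0 ⇒ t ≥ 0; q ≥ 0 ⇒ t ≤ 3. So t ∈ [0, 3]: 4 solutions.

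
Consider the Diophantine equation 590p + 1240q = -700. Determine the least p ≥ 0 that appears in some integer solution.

106

gcd(1240, 590):
  1240 = 2×590 + 60
  590 = 9×60 + 50
  60 = 1×50 + 10
  50 = 5×10
so gcd(1240, 590) = 10.
10 divides -700, so solutions exist.
Back-substitute for Bézout coefficients:
  10 = 60 - 1×50
  ... = 590×(-21) + 1240×(10)
Scale by -700/10 = -70: (p₀, q₀) = (1470, -700).
General solution: p = 1470 + 124t, q = -700 - 59t for integer t.
p ≥ 0: smallest is 1470 mod 124 = 106 (at t = -11), with q = -51.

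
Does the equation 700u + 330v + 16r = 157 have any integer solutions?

no

gcd(700, 330) = 10  (700 = 2×330 + 40, 330 = 8×40 + 10, 40 = 4×10).
gcd(10, 16) = 2.
2 does not divide 157 (remainder 1), so no integer solutions.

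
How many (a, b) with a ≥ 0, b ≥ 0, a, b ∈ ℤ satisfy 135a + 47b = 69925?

11

gcd(135, 47):
  135 = 2*47 + 41
  47 = 1*41 + 6
  41 = 6*6 + 5
  6 = 1*5 + 1
  5 = 5*1
so gcd(135, 47) = 1.
Back-substitute for Bézout coefficients:
  1 = 6 - 1*5
  ... = 135*(-8) + 47*(23)
Scale by 69925: one solution is (-559400, 1608275). Reduce a mod 47: (41, 1370).
General: a = 41 + 47t, b = 1370 - 135t.
a ≥ 0 ⇒ t ≥ 0; b ≥ 0 ⇒ t ≤ 10. So t ∈ [0, 10]: 11 solutions.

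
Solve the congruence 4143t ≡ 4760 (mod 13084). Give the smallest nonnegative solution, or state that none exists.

1776

gcd(13084, 4143) = 1.
1 divides 4760, so solutions exist.
By Bézout, 4143*(-2457) + 13084*(778) = 1.
So 4143*(-2457) ≡ 1 (mod 13084); multiply by 4760: t ≡ -11695320 (mod 13084).
Smallest nonnegative: t = -11695320 mod 13084 = 1776.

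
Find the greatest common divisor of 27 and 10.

1

gcd(27, 10):
  27 = 2×10 + 7
  10 = 1×7 + 3
  7 = 2×3 + 1
  3 = 3×1
so gcd(27, 10) = 1.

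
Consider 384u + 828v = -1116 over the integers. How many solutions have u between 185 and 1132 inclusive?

gcd(828, 384) = 12  (828 = 2*384 + 60, 384 = 6*60 + 24, 60 = 2*24 + 12, 24 = 2*12).
Back-substituting, 384*(-28) + 828*(13) = 12.
Scale by -93: particular solution (2604, -1209); reduce u mod 69: (51, -25).
General solution: u = 51 + 69t, v = -25 - 32t for integer t.
185 ≤ 51 + 69t ≤ 1132 gives t ∈ [2, 15], which is 14 values.

14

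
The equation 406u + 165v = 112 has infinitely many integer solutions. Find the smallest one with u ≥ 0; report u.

97

gcd(406, 165) = 1  (406 = 2·165 + 76, 165 = 2·76 + 13, 76 = 5·13 + 11, 13 = 1·11 + 2, 11 = 5·2 + 1, 2 = 2·1).
1 divides 112, so solutions exist.
Back-substituting, 406·(76) + 165·(-187) = 1.
Scale by 112/1 = 112: (u₀, v₀) = (8512, -20944).
General solution: u = 8512 + 165t, v = -20944 - 406t for integer t.
u ≥ 0: smallest is 8512 mod 165 = 97 (at t = -51), with v = -238.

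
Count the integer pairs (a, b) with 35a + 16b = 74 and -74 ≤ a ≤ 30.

gcd(35, 16):
  35 = 2·16 + 3
  16 = 5·3 + 1
  3 = 3·1
so gcd(35, 16) = 1.
Back-substitute for Bézout coefficients:
  1 = 16 - 5·3
  ... = 35·(-5) + 16·(11)
Scale by 74: particular solution (-370, 814); reduce a mod 16: (14, -26).
General solution: a = 14 + 16t, b = -26 - 35t for integer t.
-74 ≤ 14 + 16t ≤ 30 gives t ∈ [-5, 1], which is 7 values.

7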